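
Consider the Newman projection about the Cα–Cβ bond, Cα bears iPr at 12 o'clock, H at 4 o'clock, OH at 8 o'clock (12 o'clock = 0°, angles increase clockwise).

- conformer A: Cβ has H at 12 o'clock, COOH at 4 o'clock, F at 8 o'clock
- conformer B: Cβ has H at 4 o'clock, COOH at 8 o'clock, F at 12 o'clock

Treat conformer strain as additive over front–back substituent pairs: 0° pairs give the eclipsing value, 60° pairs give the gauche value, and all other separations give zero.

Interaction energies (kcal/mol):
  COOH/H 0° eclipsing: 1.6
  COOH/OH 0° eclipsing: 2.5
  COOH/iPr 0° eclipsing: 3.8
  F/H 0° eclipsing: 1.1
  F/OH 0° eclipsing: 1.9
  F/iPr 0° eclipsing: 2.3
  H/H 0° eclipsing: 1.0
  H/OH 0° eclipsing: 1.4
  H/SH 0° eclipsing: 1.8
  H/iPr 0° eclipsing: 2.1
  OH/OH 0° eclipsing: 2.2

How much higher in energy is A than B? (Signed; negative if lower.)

-0.2 kcal/mol

A is eclipsed. iPr at 0° is eclipsed with H at 0° (2.1); H at 120° is eclipsed with COOH at 120° (1.6); OH at 240° is eclipsed with F at 240° (1.9). Total 5.6 kcal/mol.
B is eclipsed. iPr at 0° is eclipsed with F at 0° (2.3); H at 120° is eclipsed with H at 120° (1.0); OH at 240° is eclipsed with COOH at 240° (2.5). Total 5.8 kcal/mol.
E(A) − E(B) = 5.6 − 5.8 = -0.2 kcal/mol.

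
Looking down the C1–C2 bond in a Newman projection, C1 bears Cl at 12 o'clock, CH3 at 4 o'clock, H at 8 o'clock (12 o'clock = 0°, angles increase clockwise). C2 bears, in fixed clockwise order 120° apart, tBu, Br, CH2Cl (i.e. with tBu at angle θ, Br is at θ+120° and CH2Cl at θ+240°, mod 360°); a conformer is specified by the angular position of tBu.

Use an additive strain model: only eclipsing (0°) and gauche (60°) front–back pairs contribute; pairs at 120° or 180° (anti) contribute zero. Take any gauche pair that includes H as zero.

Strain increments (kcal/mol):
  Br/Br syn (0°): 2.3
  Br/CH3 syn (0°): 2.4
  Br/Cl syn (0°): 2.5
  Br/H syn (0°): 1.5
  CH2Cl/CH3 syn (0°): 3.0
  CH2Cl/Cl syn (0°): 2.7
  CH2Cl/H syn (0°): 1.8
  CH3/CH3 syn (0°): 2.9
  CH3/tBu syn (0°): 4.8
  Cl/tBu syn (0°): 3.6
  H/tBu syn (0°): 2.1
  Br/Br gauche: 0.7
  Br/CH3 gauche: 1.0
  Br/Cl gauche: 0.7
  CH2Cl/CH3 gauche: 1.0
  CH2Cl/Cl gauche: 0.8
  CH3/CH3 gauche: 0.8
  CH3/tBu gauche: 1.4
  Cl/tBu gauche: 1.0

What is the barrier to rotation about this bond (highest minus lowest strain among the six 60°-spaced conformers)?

5.3 kcal/mol

tBu at 0° (eclipsed): Cl–tBu eclipsed, CH3–Br eclipsed, H–CH2Cl eclipsed; 3.6 + 2.4 + 1.8 = 7.8 kcal/mol.
tBu at 60° (staggered): Cl–tBu gauche, Cl–CH2Cl gauche, CH3–tBu gauche, CH3–Br gauche; 1.0 + 0.8 + 1.4 + 1.0 = 4.2 kcal/mol.
tBu at 120° (eclipsed): Cl–CH2Cl eclipsed, CH3–tBu eclipsed, H–Br eclipsed; 2.7 + 4.8 + 1.5 = 9.0 kcal/mol.
tBu at 180° (staggered): Cl–Br gauche, Cl–CH2Cl gauche, CH3–tBu gauche, CH3–CH2Cl gauche; 0.7 + 0.8 + 1.4 + 1.0 = 3.9 kcal/mol.
tBu at 240° (eclipsed): Cl–Br eclipsed, CH3–CH2Cl eclipsed, H–tBu eclipsed; 2.5 + 3.0 + 2.1 = 7.6 kcal/mol.
tBu at 300° (staggered): Cl–tBu gauche, Cl–Br gauche, CH3–Br gauche, CH3–CH2Cl gauche; 1.0 + 0.7 + 1.0 + 1.0 = 3.7 kcal/mol.
Max at 120° (9.0 kcal/mol), min at 300° (3.7 kcal/mol); barrier = 5.3 kcal/mol.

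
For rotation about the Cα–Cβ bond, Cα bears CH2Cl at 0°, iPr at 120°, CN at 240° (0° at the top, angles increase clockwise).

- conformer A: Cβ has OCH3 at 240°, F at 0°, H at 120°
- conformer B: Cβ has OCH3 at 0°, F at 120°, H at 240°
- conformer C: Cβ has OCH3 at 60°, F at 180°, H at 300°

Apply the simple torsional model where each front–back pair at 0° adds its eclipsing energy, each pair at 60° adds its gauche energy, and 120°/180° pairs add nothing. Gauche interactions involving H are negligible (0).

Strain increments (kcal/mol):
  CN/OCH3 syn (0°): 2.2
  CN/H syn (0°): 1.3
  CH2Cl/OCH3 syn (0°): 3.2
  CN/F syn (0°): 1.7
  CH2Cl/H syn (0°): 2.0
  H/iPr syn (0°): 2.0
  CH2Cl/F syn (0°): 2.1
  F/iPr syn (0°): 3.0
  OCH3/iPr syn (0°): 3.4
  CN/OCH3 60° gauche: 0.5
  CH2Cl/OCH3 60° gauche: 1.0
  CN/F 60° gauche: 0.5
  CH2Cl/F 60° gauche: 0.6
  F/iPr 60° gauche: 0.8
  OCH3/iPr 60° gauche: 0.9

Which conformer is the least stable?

B

A is eclipsed. CH2Cl at 0° is eclipsed with F at 0° (2.1); iPr at 120° is eclipsed with H at 120° (2.0); CN at 240° is eclipsed with OCH3 at 240° (2.2). Total 6.3 kcal/mol.
B is eclipsed. CH2Cl at 0° is eclipsed with OCH3 at 0° (3.2); iPr at 120° is eclipsed with F at 120° (3.0); CN at 240° is eclipsed with H at 240° (1.3). Total 7.5 kcal/mol.
C is staggered. CH2Cl at 0° is gauche with OCH3 at 60° (1.0); iPr at 120° is gauche with OCH3 at 60° (0.9); iPr at 120° is gauche with F at 180° (0.8); CN at 240° is gauche with F at 180° (0.5). Total 3.2 kcal/mol.
B has the highest total (7.5 kcal/mol).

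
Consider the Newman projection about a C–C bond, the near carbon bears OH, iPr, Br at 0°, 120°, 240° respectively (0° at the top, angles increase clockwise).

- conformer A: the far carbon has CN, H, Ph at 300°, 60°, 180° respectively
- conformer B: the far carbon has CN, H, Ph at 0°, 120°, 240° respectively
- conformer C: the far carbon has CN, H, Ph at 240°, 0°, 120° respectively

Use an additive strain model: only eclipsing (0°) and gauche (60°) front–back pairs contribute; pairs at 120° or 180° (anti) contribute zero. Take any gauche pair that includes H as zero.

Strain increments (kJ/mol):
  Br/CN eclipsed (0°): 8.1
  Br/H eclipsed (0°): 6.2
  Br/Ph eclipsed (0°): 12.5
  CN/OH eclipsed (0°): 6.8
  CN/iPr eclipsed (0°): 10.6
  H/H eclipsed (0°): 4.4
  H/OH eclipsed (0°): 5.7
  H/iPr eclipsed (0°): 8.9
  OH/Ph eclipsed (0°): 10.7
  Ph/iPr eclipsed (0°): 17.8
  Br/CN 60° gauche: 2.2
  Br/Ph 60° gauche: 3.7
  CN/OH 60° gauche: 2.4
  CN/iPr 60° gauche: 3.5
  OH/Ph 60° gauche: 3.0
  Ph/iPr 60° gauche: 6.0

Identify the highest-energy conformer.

A (staggered): OH(0°)/CN(300°) gauche 2.4; iPr(120°)/Ph(180°) gauche 6.0; Br(240°)/CN(300°) gauche 2.2; Br(240°)/Ph(180°) gauche 3.7 → 14.3 kJ/mol.
B (eclipsed): OH(0°)/CN(0°) eclipsed 6.8; iPr(120°)/H(120°) eclipsed 8.9; Br(240°)/Ph(240°) eclipsed 12.5 → 28.2 kJ/mol.
C (eclipsed): OH(0°)/H(0°) eclipsed 5.7; iPr(120°)/Ph(120°) eclipsed 17.8; Br(240°)/CN(240°) eclipsed 8.1 → 31.6 kJ/mol.
C has the highest total (31.6 kJ/mol).

C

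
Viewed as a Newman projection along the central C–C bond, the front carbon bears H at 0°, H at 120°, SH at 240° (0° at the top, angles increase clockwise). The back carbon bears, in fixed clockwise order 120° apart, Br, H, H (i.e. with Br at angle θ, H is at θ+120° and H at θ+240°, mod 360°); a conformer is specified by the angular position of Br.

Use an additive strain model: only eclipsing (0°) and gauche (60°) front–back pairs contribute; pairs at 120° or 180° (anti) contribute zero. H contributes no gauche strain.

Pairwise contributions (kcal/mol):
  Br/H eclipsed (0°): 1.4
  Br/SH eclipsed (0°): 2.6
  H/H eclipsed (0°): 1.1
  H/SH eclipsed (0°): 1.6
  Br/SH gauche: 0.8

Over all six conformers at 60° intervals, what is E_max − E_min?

Br at 0° (eclipsed): H(0°)/Br(0°) eclipsed 1.4; H(120°)/H(120°) eclipsed 1.1; SH(240°)/H(240°) eclipsed 1.6 → 4.1 kcal/mol.
Br at 60° (staggered): no non-H gauche contacts → 0.0 kcal/mol.
Br at 120° (eclipsed): H(0°)/H(0°) eclipsed 1.1; H(120°)/Br(120°) eclipsed 1.4; SH(240°)/H(240°) eclipsed 1.6 → 4.1 kcal/mol.
Br at 180° (staggered): SH(240°)/Br(180°) gauche 0.8 → 0.8 kcal/mol.
Br at 240° (eclipsed): H(0°)/H(0°) eclipsed 1.1; H(120°)/H(120°) eclipsed 1.1; SH(240°)/Br(240°) eclipsed 2.6 → 4.8 kcal/mol.
Br at 300° (staggered): SH(240°)/Br(300°) gauche 0.8 → 0.8 kcal/mol.
Max at 240° (4.8 kcal/mol), min at 60° (0.0 kcal/mol); barrier = 4.8 kcal/mol.

4.8 kcal/mol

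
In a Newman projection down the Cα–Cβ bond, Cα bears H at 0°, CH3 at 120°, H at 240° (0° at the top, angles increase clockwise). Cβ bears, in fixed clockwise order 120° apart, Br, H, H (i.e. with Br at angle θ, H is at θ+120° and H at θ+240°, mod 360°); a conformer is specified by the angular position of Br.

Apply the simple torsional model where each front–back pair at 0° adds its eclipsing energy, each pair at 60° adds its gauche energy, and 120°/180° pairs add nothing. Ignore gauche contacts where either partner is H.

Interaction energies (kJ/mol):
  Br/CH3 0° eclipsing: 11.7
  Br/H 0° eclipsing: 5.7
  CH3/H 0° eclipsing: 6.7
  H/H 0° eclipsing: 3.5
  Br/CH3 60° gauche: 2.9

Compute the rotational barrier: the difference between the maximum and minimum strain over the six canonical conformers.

18.7 kJ/mol

Br at 0° (eclipsed): H(0°)/Br(0°) eclipsed 5.7; CH3(120°)/H(120°) eclipsed 6.7; H(240°)/H(240°) eclipsed 3.5 → 15.9 kJ/mol.
Br at 60° (staggered): CH3(120°)/Br(60°) gauche 2.9 → 2.9 kJ/mol.
Br at 120° (eclipsed): H(0°)/H(0°) eclipsed 3.5; CH3(120°)/Br(120°) eclipsed 11.7; H(240°)/H(240°) eclipsed 3.5 → 18.7 kJ/mol.
Br at 180° (staggered): CH3(120°)/Br(180°) gauche 2.9 → 2.9 kJ/mol.
Br at 240° (eclipsed): H(0°)/H(0°) eclipsed 3.5; CH3(120°)/H(120°) eclipsed 6.7; H(240°)/Br(240°) eclipsed 5.7 → 15.9 kJ/mol.
Br at 300° (staggered): no non-H gauche contacts → 0.0 kJ/mol.
Max at 120° (18.7 kJ/mol), min at 300° (0.0 kJ/mol); barrier = 18.7 kJ/mol.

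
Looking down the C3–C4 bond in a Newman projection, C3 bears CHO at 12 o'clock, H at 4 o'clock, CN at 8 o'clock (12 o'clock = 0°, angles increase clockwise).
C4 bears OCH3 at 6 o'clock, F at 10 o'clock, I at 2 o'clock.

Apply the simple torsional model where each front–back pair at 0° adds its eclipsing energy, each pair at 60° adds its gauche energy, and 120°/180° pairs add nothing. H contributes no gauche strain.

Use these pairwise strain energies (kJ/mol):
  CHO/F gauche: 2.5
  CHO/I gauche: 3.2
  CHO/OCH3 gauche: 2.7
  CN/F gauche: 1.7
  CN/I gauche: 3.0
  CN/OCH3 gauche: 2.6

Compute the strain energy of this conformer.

10.0 kJ/mol

This conformer (staggered): CHO(0°)/F(300°) gauche 2.5; CHO(0°)/I(60°) gauche 3.2; CN(240°)/OCH3(180°) gauche 2.6; CN(240°)/F(300°) gauche 1.7 → 10.0 kJ/mol.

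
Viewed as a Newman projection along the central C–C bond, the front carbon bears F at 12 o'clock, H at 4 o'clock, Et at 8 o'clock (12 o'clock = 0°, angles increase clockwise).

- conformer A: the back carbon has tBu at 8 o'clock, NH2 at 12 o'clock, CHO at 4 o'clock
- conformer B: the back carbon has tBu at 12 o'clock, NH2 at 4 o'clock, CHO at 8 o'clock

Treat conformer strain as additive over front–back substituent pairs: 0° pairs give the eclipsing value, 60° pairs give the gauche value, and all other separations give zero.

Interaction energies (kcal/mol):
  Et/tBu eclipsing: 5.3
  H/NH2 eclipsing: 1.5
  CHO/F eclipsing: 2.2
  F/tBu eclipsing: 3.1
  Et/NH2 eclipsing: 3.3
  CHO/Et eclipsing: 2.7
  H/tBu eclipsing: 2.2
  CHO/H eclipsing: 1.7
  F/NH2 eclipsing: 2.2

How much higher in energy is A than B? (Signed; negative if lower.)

A (eclipsed): F–NH2 eclipsed, H–CHO eclipsed, Et–tBu eclipsed; 2.2 + 1.7 + 5.3 = 9.2 kcal/mol.
B (eclipsed): F–tBu eclipsed, H–NH2 eclipsed, Et–CHO eclipsed; 3.1 + 1.5 + 2.7 = 7.3 kcal/mol.
E(A) − E(B) = 9.2 − 7.3 = +1.9 kcal/mol.

+1.9 kcal/mol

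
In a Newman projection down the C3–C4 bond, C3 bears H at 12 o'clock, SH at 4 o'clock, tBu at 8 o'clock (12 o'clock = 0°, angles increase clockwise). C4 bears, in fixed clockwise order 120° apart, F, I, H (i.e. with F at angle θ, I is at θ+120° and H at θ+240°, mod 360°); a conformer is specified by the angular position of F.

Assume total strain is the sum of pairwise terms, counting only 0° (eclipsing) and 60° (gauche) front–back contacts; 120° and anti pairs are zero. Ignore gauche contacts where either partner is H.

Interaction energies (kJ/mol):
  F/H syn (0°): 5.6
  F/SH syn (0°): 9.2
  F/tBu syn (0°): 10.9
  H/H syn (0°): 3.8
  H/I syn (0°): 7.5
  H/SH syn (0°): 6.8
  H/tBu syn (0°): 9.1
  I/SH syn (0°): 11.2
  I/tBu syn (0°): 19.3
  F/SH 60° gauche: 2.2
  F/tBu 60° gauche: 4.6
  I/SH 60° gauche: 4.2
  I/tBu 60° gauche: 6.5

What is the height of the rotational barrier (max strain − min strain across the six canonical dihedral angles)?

23.5 kJ/mol

F at 0° is eclipsed. H at 0° is eclipsed with F at 0° (5.6); SH at 120° is eclipsed with I at 120° (11.2); tBu at 240° is eclipsed with H at 240° (9.1). Total 25.9 kJ/mol.
F at 60° is staggered. SH at 120° is gauche with F at 60° (2.2); SH at 120° is gauche with I at 180° (4.2); tBu at 240° is gauche with I at 180° (6.5). Total 12.9 kJ/mol.
F at 120° is eclipsed. H at 0° is eclipsed with H at 0° (3.8); SH at 120° is eclipsed with F at 120° (9.2); tBu at 240° is eclipsed with I at 240° (19.3). Total 32.3 kJ/mol.
F at 180° is staggered. SH at 120° is gauche with F at 180° (2.2); tBu at 240° is gauche with F at 180° (4.6); tBu at 240° is gauche with I at 300° (6.5). Total 13.3 kJ/mol.
F at 240° is eclipsed. H at 0° is eclipsed with I at 0° (7.5); SH at 120° is eclipsed with H at 120° (6.8); tBu at 240° is eclipsed with F at 240° (10.9). Total 25.2 kJ/mol.
F at 300° is staggered. SH at 120° is gauche with I at 60° (4.2); tBu at 240° is gauche with F at 300° (4.6). Total 8.8 kJ/mol.
Max at 120° (32.3 kJ/mol), min at 300° (8.8 kJ/mol); barrier = 23.5 kJ/mol.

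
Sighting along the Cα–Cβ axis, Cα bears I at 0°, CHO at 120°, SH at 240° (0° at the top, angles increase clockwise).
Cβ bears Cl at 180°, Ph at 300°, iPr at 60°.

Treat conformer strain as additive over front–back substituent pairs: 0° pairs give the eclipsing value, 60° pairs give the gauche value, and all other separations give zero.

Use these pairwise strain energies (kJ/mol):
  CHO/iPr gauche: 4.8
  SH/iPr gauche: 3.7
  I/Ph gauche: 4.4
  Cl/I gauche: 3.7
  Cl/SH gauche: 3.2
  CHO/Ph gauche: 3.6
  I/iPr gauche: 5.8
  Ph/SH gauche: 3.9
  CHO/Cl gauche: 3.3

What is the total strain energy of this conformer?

This conformer (staggered): I(0°)/Ph(300°) gauche 4.4; I(0°)/iPr(60°) gauche 5.8; CHO(120°)/Cl(180°) gauche 3.3; CHO(120°)/iPr(60°) gauche 4.8; SH(240°)/Cl(180°) gauche 3.2; SH(240°)/Ph(300°) gauche 3.9 → 25.4 kJ/mol.

25.4 kJ/mol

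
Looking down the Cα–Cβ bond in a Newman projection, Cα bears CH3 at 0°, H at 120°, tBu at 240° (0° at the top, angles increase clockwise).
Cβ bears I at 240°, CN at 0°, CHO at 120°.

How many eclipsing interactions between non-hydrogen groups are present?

Non-H eclipsing pairs: CH3(0°)/CN(0°); tBu(240°)/I(240°) — 2 interactions.

2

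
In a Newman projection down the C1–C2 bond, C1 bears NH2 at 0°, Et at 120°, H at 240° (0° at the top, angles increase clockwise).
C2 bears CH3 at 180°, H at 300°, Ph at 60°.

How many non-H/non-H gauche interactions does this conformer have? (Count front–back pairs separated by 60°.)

3

Non-H gauche pairs: NH2(0°)/Ph(60°); Et(120°)/CH3(180°); Et(120°)/Ph(60°) — 3 interactions.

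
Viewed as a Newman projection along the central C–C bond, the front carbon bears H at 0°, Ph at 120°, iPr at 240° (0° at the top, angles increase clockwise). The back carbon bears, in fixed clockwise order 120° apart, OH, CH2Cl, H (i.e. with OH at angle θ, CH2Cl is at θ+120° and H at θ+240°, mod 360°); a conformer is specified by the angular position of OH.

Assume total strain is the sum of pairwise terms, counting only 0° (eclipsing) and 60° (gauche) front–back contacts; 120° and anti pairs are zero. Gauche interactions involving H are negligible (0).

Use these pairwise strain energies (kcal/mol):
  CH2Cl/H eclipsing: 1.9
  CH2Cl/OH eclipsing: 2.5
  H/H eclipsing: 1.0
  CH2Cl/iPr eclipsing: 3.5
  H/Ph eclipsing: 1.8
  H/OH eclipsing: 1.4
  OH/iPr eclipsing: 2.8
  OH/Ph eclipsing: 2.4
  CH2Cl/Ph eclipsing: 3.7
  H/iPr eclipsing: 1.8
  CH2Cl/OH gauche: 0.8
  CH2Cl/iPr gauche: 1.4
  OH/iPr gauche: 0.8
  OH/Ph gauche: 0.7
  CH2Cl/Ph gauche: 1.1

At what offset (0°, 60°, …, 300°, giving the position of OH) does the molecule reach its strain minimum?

OH at 0° (eclipsed): H(0°)/OH(0°) eclipsed 1.4; Ph(120°)/CH2Cl(120°) eclipsed 3.7; iPr(240°)/H(240°) eclipsed 1.8 → 6.9 kcal/mol.
OH at 60° (staggered): Ph(120°)/OH(60°) gauche 0.7; Ph(120°)/CH2Cl(180°) gauche 1.1; iPr(240°)/CH2Cl(180°) gauche 1.4 → 3.2 kcal/mol.
OH at 120° (eclipsed): H(0°)/H(0°) eclipsed 1.0; Ph(120°)/OH(120°) eclipsed 2.4; iPr(240°)/CH2Cl(240°) eclipsed 3.5 → 6.9 kcal/mol.
OH at 180° (staggered): Ph(120°)/OH(180°) gauche 0.7; iPr(240°)/OH(180°) gauche 0.8; iPr(240°)/CH2Cl(300°) gauche 1.4 → 2.9 kcal/mol.
OH at 240° (eclipsed): H(0°)/CH2Cl(0°) eclipsed 1.9; Ph(120°)/H(120°) eclipsed 1.8; iPr(240°)/OH(240°) eclipsed 2.8 → 6.5 kcal/mol.
OH at 300° (staggered): Ph(120°)/CH2Cl(60°) gauche 1.1; iPr(240°)/OH(300°) gauche 0.8 → 1.9 kcal/mol.
The minimum (1.9 kcal/mol) occurs with OH at 300°.

300°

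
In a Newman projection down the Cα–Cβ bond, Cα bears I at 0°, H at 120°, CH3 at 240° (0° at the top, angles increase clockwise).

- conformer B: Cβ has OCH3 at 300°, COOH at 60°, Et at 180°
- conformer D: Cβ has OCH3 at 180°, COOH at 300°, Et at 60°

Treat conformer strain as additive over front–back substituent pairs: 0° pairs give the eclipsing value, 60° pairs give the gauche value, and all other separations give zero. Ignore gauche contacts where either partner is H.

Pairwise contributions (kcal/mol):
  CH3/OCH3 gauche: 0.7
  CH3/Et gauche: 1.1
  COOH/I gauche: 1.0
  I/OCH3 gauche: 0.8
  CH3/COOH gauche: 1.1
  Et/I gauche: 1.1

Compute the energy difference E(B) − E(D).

B is staggered. I at 0° is gauche with OCH3 at 300° (0.8); I at 0° is gauche with COOH at 60° (1.0); CH3 at 240° is gauche with OCH3 at 300° (0.7); CH3 at 240° is gauche with Et at 180° (1.1). Total 3.6 kcal/mol.
D is staggered. I at 0° is gauche with COOH at 300° (1.0); I at 0° is gauche with Et at 60° (1.1); CH3 at 240° is gauche with OCH3 at 180° (0.7); CH3 at 240° is gauche with COOH at 300° (1.1). Total 3.9 kcal/mol.
E(B) − E(D) = 3.6 − 3.9 = -0.3 kcal/mol.

-0.3 kcal/mol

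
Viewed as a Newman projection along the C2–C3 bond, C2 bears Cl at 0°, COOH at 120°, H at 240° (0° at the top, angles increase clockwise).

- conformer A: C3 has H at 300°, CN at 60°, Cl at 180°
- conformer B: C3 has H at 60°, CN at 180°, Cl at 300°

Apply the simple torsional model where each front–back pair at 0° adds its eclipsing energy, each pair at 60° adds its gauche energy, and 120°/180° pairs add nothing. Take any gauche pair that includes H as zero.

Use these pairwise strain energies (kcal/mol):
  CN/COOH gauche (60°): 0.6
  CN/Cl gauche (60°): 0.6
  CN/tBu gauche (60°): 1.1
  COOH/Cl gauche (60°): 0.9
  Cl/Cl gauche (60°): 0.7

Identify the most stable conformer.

A (staggered): Cl(0°)/CN(60°) gauche 0.6; COOH(120°)/CN(60°) gauche 0.6; COOH(120°)/Cl(180°) gauche 0.9 → 2.1 kcal/mol.
B (staggered): Cl(0°)/Cl(300°) gauche 0.7; COOH(120°)/CN(180°) gauche 0.6 → 1.3 kcal/mol.
B has the lowest total (1.3 kcal/mol).

B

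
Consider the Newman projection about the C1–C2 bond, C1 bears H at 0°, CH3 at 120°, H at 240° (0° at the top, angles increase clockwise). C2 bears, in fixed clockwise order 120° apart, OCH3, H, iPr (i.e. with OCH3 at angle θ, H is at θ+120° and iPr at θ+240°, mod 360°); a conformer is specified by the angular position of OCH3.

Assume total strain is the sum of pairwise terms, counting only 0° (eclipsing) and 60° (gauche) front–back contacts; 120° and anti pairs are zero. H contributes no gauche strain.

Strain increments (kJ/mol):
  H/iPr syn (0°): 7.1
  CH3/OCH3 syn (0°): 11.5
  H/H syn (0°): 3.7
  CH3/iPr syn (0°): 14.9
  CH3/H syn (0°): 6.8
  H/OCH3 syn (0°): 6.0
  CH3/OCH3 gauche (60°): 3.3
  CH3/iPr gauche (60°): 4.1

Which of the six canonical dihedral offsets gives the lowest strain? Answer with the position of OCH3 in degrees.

60°

OCH3 at 0° (eclipsed): H(0°)/OCH3(0°) eclipsed 6.0; CH3(120°)/H(120°) eclipsed 6.8; H(240°)/iPr(240°) eclipsed 7.1 → 19.9 kJ/mol.
OCH3 at 60° (staggered): CH3(120°)/OCH3(60°) gauche 3.3 → 3.3 kJ/mol.
OCH3 at 120° (eclipsed): H(0°)/iPr(0°) eclipsed 7.1; CH3(120°)/OCH3(120°) eclipsed 11.5; H(240°)/H(240°) eclipsed 3.7 → 22.3 kJ/mol.
OCH3 at 180° (staggered): CH3(120°)/OCH3(180°) gauche 3.3; CH3(120°)/iPr(60°) gauche 4.1 → 7.4 kJ/mol.
OCH3 at 240° (eclipsed): H(0°)/H(0°) eclipsed 3.7; CH3(120°)/iPr(120°) eclipsed 14.9; H(240°)/OCH3(240°) eclipsed 6.0 → 24.6 kJ/mol.
OCH3 at 300° (staggered): CH3(120°)/iPr(180°) gauche 4.1 → 4.1 kJ/mol.
The minimum (3.3 kJ/mol) occurs with OCH3 at 60°.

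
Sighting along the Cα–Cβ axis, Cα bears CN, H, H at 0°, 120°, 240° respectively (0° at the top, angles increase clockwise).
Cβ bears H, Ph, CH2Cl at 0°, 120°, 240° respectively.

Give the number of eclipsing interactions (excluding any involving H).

0

Every eclipsing pair involves H, so the count is 0.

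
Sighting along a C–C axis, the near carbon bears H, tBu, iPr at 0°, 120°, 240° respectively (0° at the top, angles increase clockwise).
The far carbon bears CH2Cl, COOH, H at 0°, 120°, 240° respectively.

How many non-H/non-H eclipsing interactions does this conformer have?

Non-H eclipsing pairs: tBu(120°)/COOH(120°) — 1 interaction.

1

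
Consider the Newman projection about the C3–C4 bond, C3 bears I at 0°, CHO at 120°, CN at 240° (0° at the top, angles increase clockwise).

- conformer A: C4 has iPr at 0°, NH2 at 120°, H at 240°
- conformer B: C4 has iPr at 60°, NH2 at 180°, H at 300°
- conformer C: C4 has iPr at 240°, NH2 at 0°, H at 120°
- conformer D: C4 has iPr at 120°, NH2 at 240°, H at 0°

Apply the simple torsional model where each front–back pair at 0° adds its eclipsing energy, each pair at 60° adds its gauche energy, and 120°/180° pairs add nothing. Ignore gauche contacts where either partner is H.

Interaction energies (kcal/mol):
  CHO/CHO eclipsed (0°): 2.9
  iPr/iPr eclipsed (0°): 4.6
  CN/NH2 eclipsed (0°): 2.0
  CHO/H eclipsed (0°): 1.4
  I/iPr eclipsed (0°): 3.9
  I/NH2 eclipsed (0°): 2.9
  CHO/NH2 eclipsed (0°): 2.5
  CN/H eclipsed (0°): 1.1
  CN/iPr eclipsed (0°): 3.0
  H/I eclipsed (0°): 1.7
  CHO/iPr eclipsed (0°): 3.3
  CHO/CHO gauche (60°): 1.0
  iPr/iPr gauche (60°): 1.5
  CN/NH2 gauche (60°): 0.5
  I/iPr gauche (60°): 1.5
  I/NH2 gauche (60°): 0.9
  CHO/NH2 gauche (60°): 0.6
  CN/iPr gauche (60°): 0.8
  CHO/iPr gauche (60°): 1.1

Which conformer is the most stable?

B

A (eclipsed): I–iPr eclipsed, CHO–NH2 eclipsed, CN–H eclipsed; 3.9 + 2.5 + 1.1 = 7.5 kcal/mol.
B (staggered): I–iPr gauche, CHO–iPr gauche, CHO–NH2 gauche, CN–NH2 gauche; 1.5 + 1.1 + 0.6 + 0.5 = 3.7 kcal/mol.
C (eclipsed): I–NH2 eclipsed, CHO–H eclipsed, CN–iPr eclipsed; 2.9 + 1.4 + 3.0 = 7.3 kcal/mol.
D (eclipsed): I–H eclipsed, CHO–iPr eclipsed, CN–NH2 eclipsed; 1.7 + 3.3 + 2.0 = 7.0 kcal/mol.
B has the lowest total (3.7 kcal/mol).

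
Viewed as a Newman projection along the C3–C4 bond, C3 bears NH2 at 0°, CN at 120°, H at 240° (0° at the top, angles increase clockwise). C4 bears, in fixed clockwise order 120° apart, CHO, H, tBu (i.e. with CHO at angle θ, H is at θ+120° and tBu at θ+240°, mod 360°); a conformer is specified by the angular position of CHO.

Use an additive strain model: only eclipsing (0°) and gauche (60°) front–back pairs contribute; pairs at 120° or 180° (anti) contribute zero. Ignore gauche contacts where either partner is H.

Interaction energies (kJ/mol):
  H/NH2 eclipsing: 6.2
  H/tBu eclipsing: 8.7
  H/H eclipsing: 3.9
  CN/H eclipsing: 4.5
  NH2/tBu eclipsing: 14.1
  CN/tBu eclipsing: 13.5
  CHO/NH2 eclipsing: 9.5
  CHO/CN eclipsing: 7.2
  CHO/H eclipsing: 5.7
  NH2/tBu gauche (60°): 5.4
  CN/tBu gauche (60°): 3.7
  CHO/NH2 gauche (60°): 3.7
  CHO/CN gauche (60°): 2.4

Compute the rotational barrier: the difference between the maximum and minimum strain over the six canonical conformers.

CHO at 0° (eclipsed): NH2(0°)/CHO(0°) eclipsed 9.5; CN(120°)/H(120°) eclipsed 4.5; H(240°)/tBu(240°) eclipsed 8.7 → 22.7 kJ/mol.
CHO at 60° (staggered): NH2(0°)/CHO(60°) gauche 3.7; NH2(0°)/tBu(300°) gauche 5.4; CN(120°)/CHO(60°) gauche 2.4 → 11.5 kJ/mol.
CHO at 120° (eclipsed): NH2(0°)/tBu(0°) eclipsed 14.1; CN(120°)/CHO(120°) eclipsed 7.2; H(240°)/H(240°) eclipsed 3.9 → 25.2 kJ/mol.
CHO at 180° (staggered): NH2(0°)/tBu(60°) gauche 5.4; CN(120°)/CHO(180°) gauche 2.4; CN(120°)/tBu(60°) gauche 3.7 → 11.5 kJ/mol.
CHO at 240° (eclipsed): NH2(0°)/H(0°) eclipsed 6.2; CN(120°)/tBu(120°) eclipsed 13.5; H(240°)/CHO(240°) eclipsed 5.7 → 25.4 kJ/mol.
CHO at 300° (staggered): NH2(0°)/CHO(300°) gauche 3.7; CN(120°)/tBu(180°) gauche 3.7 → 7.4 kJ/mol.
Max at 240° (25.4 kJ/mol), min at 300° (7.4 kJ/mol); barrier = 18.0 kJ/mol.

18.0 kJ/mol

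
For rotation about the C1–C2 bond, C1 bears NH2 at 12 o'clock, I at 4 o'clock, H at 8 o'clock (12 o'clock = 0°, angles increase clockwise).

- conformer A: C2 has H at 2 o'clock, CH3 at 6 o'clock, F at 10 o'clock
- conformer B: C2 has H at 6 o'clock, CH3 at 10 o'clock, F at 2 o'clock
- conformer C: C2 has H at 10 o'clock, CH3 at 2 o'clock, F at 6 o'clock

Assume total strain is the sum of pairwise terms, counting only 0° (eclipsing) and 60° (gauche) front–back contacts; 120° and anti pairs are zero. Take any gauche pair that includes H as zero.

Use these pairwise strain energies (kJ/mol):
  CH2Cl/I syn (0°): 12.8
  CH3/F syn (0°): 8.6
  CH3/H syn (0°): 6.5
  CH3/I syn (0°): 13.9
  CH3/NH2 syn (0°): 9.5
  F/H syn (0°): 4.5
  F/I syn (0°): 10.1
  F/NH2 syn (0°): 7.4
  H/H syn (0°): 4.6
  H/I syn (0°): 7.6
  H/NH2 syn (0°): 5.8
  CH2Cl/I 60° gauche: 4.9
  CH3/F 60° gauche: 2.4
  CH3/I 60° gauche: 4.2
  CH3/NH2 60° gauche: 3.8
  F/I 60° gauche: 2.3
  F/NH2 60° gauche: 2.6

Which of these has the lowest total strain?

A is staggered. NH2 at 0° is gauche with F at 300° (2.6); I at 120° is gauche with CH3 at 180° (4.2). Total 6.8 kJ/mol.
B is staggered. NH2 at 0° is gauche with CH3 at 300° (3.8); NH2 at 0° is gauche with F at 60° (2.6); I at 120° is gauche with F at 60° (2.3). Total 8.7 kJ/mol.
C is staggered. NH2 at 0° is gauche with CH3 at 60° (3.8); I at 120° is gauche with CH3 at 60° (4.2); I at 120° is gauche with F at 180° (2.3). Total 10.3 kJ/mol.
A has the lowest total (6.8 kJ/mol).

A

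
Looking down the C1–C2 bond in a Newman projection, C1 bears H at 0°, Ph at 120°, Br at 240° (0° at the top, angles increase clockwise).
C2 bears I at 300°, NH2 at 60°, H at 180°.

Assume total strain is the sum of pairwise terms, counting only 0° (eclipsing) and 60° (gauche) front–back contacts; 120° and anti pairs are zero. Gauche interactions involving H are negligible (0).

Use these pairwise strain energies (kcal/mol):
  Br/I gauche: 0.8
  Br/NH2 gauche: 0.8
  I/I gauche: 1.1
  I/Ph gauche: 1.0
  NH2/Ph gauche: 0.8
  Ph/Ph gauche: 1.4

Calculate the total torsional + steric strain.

1.6 kcal/mol

This conformer (staggered): Ph–NH2 gauche, Br–I gauche; 0.8 + 0.8 = 1.6 kcal/mol.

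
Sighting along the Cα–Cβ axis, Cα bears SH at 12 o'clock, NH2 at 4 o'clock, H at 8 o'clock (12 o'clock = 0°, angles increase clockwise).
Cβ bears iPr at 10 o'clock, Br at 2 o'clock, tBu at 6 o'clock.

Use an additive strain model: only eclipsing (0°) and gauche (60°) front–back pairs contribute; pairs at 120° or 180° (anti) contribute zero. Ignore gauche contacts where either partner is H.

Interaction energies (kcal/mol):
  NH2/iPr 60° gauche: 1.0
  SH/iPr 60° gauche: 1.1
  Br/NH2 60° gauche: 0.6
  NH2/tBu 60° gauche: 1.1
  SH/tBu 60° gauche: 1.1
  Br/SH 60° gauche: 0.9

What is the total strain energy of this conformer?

This conformer (staggered): SH(0°)/iPr(300°) gauche 1.1; SH(0°)/Br(60°) gauche 0.9; NH2(120°)/Br(60°) gauche 0.6; NH2(120°)/tBu(180°) gauche 1.1 → 3.7 kcal/mol.

3.7 kcal/mol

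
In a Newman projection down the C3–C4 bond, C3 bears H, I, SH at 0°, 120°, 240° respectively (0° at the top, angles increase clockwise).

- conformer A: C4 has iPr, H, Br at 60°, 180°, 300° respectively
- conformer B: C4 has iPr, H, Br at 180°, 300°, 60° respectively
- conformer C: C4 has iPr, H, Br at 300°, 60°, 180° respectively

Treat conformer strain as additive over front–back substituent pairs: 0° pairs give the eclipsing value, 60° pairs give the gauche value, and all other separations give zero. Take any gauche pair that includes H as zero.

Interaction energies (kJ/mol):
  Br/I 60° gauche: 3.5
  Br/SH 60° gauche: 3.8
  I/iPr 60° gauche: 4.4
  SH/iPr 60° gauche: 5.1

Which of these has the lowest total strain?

A (staggered): I(120°)/iPr(60°) gauche 4.4; SH(240°)/Br(300°) gauche 3.8 → 8.2 kJ/mol.
B (staggered): I(120°)/iPr(180°) gauche 4.4; I(120°)/Br(60°) gauche 3.5; SH(240°)/iPr(180°) gauche 5.1 → 13.0 kJ/mol.
C (staggered): I(120°)/Br(180°) gauche 3.5; SH(240°)/iPr(300°) gauche 5.1; SH(240°)/Br(180°) gauche 3.8 → 12.4 kJ/mol.
A has the lowest total (8.2 kJ/mol).

A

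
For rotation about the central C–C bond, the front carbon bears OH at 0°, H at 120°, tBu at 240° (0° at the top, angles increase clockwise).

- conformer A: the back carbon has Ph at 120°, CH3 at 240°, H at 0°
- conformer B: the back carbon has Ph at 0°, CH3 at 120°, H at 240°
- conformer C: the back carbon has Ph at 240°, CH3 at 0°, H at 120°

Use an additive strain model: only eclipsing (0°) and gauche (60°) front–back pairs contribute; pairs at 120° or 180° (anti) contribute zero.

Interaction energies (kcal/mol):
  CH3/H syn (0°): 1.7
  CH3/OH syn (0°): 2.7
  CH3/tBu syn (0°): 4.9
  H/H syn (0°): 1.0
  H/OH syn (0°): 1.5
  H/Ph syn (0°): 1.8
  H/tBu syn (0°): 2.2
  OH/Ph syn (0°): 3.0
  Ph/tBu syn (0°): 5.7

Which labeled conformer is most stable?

B

A (eclipsed): OH–H eclipsed, H–Ph eclipsed, tBu–CH3 eclipsed; 1.5 + 1.8 + 4.9 = 8.2 kcal/mol.
B (eclipsed): OH–Ph eclipsed, H–CH3 eclipsed, tBu–H eclipsed; 3.0 + 1.7 + 2.2 = 6.9 kcal/mol.
C (eclipsed): OH–CH3 eclipsed, H–H eclipsed, tBu–Ph eclipsed; 2.7 + 1.0 + 5.7 = 9.4 kcal/mol.
B has the lowest total (6.9 kcal/mol).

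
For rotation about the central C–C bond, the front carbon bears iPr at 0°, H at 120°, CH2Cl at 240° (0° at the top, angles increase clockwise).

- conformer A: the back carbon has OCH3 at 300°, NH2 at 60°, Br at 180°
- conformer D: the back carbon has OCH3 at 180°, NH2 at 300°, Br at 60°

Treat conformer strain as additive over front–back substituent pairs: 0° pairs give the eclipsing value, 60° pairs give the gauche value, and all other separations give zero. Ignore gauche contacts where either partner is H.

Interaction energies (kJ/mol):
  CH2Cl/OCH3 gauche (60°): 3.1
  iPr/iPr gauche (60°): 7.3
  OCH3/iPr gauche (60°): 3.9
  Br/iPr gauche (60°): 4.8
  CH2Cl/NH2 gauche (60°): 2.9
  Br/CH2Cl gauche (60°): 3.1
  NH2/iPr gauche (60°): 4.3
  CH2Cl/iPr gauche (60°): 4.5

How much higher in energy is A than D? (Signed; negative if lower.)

A (staggered): iPr(0°)/OCH3(300°) gauche 3.9; iPr(0°)/NH2(60°) gauche 4.3; CH2Cl(240°)/OCH3(300°) gauche 3.1; CH2Cl(240°)/Br(180°) gauche 3.1 → 14.4 kJ/mol.
D (staggered): iPr(0°)/NH2(300°) gauche 4.3; iPr(0°)/Br(60°) gauche 4.8; CH2Cl(240°)/OCH3(180°) gauche 3.1; CH2Cl(240°)/NH2(300°) gauche 2.9 → 15.1 kJ/mol.
E(A) − E(D) = 14.4 − 15.1 = -0.7 kJ/mol.

-0.7 kJ/mol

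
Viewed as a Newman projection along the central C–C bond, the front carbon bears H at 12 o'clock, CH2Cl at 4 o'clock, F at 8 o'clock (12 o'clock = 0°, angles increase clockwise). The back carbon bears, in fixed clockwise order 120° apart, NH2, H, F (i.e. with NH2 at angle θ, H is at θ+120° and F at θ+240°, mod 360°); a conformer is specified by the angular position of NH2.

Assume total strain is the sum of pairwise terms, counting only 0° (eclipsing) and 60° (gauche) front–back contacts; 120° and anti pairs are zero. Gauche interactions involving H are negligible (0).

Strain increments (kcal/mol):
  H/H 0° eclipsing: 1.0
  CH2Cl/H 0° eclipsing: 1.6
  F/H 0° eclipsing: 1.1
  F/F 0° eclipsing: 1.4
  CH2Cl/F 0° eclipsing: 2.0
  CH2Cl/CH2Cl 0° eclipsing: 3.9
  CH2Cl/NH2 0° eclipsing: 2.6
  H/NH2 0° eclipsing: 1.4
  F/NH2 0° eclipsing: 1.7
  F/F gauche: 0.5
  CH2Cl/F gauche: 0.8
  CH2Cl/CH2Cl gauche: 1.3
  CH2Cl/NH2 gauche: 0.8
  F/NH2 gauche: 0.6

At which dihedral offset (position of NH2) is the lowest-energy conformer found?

NH2 at 0° is eclipsed. H at 0° is eclipsed with NH2 at 0° (1.4); CH2Cl at 120° is eclipsed with H at 120° (1.6); F at 240° is eclipsed with F at 240° (1.4). Total 4.4 kcal/mol.
NH2 at 60° is staggered. CH2Cl at 120° is gauche with NH2 at 60° (0.8); F at 240° is gauche with F at 300° (0.5). Total 1.3 kcal/mol.
NH2 at 120° is eclipsed. H at 0° is eclipsed with F at 0° (1.1); CH2Cl at 120° is eclipsed with NH2 at 120° (2.6); F at 240° is eclipsed with H at 240° (1.1). Total 4.8 kcal/mol.
NH2 at 180° is staggered. CH2Cl at 120° is gauche with NH2 at 180° (0.8); CH2Cl at 120° is gauche with F at 60° (0.8); F at 240° is gauche with NH2 at 180° (0.6). Total 2.2 kcal/mol.
NH2 at 240° is eclipsed. H at 0° is eclipsed with H at 0° (1.0); CH2Cl at 120° is eclipsed with F at 120° (2.0); F at 240° is eclipsed with NH2 at 240° (1.7). Total 4.7 kcal/mol.
NH2 at 300° is staggered. CH2Cl at 120° is gauche with F at 180° (0.8); F at 240° is gauche with NH2 at 300° (0.6); F at 240° is gauche with F at 180° (0.5). Total 1.9 kcal/mol.
The minimum (1.3 kcal/mol) occurs with NH2 at 60°.

60°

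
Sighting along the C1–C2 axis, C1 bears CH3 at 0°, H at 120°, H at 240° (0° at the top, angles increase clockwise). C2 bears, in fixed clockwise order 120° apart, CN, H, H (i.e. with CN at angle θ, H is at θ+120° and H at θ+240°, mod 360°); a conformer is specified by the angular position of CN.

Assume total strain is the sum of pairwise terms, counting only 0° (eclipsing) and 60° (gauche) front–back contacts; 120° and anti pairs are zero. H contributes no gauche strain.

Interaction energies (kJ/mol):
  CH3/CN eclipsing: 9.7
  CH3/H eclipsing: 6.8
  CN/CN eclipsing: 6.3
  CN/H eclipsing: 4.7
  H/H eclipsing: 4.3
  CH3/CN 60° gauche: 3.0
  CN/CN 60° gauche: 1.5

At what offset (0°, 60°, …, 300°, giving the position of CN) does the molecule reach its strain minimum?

180°

CN at 0° (eclipsed): CH3(0°)/CN(0°) eclipsed 9.7; H(120°)/H(120°) eclipsed 4.3; H(240°)/H(240°) eclipsed 4.3 → 18.3 kJ/mol.
CN at 60° (staggered): CH3(0°)/CN(60°) gauche 3.0 → 3.0 kJ/mol.
CN at 120° (eclipsed): CH3(0°)/H(0°) eclipsed 6.8; H(120°)/CN(120°) eclipsed 4.7; H(240°)/H(240°) eclipsed 4.3 → 15.8 kJ/mol.
CN at 180° (staggered): no non-H gauche contacts → 0.0 kJ/mol.
CN at 240° (eclipsed): CH3(0°)/H(0°) eclipsed 6.8; H(120°)/H(120°) eclipsed 4.3; H(240°)/CN(240°) eclipsed 4.7 → 15.8 kJ/mol.
CN at 300° (staggered): CH3(0°)/CN(300°) gauche 3.0 → 3.0 kJ/mol.
The minimum (0.0 kJ/mol) occurs with CN at 180°.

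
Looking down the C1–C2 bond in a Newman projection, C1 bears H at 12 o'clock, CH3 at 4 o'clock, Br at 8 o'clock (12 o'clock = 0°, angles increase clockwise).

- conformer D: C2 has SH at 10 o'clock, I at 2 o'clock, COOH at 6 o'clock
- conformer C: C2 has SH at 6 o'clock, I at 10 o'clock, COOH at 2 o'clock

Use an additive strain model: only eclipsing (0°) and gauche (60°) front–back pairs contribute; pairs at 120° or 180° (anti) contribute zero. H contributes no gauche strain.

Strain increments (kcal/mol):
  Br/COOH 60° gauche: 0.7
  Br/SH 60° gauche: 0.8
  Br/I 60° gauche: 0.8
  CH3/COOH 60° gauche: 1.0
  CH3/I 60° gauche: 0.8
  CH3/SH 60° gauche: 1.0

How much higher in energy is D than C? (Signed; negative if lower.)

D (staggered): CH3–I gauche, CH3–COOH gauche, Br–SH gauche, Br–COOH gauche; 0.8 + 1.0 + 0.8 + 0.7 = 3.3 kcal/mol.
C (staggered): CH3–SH gauche, CH3–COOH gauche, Br–SH gauche, Br–I gauche; 1.0 + 1.0 + 0.8 + 0.8 = 3.6 kcal/mol.
E(D) − E(C) = 3.3 − 3.6 = -0.3 kcal/mol.

-0.3 kcal/mol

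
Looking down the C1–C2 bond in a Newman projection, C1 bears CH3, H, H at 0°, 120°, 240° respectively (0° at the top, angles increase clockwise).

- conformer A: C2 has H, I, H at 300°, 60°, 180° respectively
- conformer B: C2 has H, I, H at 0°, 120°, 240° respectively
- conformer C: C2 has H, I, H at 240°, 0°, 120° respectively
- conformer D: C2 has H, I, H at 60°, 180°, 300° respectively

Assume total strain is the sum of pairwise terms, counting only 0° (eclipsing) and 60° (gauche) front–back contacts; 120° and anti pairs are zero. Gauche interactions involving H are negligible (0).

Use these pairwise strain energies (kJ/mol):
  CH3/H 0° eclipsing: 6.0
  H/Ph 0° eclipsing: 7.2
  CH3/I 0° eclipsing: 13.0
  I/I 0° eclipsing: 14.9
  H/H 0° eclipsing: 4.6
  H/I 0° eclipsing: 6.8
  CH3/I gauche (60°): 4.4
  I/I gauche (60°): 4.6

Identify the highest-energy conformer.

C

A (staggered): CH3–I gauche; 4.4 = 4.4 kJ/mol.
B (eclipsed): CH3–H eclipsed, H–I eclipsed, H–H eclipsed; 6.0 + 6.8 + 4.6 = 17.4 kJ/mol.
C (eclipsed): CH3–I eclipsed, H–H eclipsed, H–H eclipsed; 13.0 + 4.6 + 4.6 = 22.2 kJ/mol.
D (staggered): no non-H gauche contacts → 0.0 kJ/mol.
C has the highest total (22.2 kJ/mol).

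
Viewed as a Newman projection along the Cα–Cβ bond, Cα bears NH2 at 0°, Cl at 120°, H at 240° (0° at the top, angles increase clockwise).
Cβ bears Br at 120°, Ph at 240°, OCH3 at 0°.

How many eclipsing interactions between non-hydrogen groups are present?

Non-H eclipsing pairs: NH2(0°)/OCH3(0°); Cl(120°)/Br(120°) — 2 interactions.

2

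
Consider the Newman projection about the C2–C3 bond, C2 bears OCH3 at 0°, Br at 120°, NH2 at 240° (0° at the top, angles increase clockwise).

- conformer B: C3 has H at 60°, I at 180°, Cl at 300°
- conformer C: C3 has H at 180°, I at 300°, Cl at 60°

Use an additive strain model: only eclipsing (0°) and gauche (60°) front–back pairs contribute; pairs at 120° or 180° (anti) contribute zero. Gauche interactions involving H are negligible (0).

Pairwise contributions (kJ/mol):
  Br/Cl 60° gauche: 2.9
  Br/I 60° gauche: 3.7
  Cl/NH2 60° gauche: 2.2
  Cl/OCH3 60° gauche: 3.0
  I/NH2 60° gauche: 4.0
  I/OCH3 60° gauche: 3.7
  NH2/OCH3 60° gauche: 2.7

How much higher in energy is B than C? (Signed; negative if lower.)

-0.7 kJ/mol

B (staggered): OCH3(0°)/Cl(300°) gauche 3.0; Br(120°)/I(180°) gauche 3.7; NH2(240°)/I(180°) gauche 4.0; NH2(240°)/Cl(300°) gauche 2.2 → 12.9 kJ/mol.
C (staggered): OCH3(0°)/I(300°) gauche 3.7; OCH3(0°)/Cl(60°) gauche 3.0; Br(120°)/Cl(60°) gauche 2.9; NH2(240°)/I(300°) gauche 4.0 → 13.6 kJ/mol.
E(B) − E(C) = 12.9 − 13.6 = -0.7 kJ/mol.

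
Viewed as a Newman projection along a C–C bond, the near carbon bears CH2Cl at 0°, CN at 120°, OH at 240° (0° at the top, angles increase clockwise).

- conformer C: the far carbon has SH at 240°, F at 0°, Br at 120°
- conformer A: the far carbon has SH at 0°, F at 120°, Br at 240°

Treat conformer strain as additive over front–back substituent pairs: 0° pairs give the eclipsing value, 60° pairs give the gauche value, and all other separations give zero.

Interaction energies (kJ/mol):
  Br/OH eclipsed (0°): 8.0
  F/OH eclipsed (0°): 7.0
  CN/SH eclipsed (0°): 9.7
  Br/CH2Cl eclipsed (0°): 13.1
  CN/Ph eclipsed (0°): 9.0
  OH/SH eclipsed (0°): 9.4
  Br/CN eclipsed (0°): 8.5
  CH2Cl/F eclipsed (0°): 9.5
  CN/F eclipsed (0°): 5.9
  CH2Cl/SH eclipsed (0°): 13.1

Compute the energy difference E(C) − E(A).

C (eclipsed): CH2Cl–F eclipsed, CN–Br eclipsed, OH–SH eclipsed; 9.5 + 8.5 + 9.4 = 27.4 kJ/mol.
A (eclipsed): CH2Cl–SH eclipsed, CN–F eclipsed, OH–Br eclipsed; 13.1 + 5.9 + 8.0 = 27.0 kJ/mol.
E(C) − E(A) = 27.4 − 27.0 = +0.4 kJ/mol.

+0.4 kJ/mol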